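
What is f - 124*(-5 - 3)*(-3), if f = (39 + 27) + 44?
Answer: -2866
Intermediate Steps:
f = 110 (f = 66 + 44 = 110)
f - 124*(-5 - 3)*(-3) = 110 - 124*(-5 - 3)*(-3) = 110 - (-992)*(-3) = 110 - 124*24 = 110 - 2976 = -2866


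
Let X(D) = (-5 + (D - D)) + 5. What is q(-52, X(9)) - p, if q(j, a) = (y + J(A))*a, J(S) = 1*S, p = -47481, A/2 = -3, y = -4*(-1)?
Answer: 47481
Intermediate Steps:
y = 4
A = -6 (A = 2*(-3) = -6)
X(D) = 0 (X(D) = (-5 + 0) + 5 = -5 + 5 = 0)
J(S) = S
q(j, a) = -2*a (q(j, a) = (4 - 6)*a = -2*a)
q(-52, X(9)) - p = -2*0 - 1*(-47481) = 0 + 47481 = 47481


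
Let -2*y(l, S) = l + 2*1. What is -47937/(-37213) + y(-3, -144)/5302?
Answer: 46214651/35873332 ≈ 1.2883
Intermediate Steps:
y(l, S) = -1 - l/2 (y(l, S) = -(l + 2*1)/2 = -(l + 2)/2 = -(2 + l)/2 = -1 - l/2)
-47937/(-37213) + y(-3, -144)/5302 = -47937/(-37213) + (-1 - 1/2*(-3))/5302 = -47937*(-1/37213) + (-1 + 3/2)*(1/5302) = 47937/37213 + (1/2)*(1/5302) = 47937/37213 + 1/10604 = 46214651/35873332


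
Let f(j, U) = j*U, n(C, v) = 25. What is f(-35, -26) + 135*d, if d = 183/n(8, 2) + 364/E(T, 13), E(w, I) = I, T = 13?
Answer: 28391/5 ≈ 5678.2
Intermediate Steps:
f(j, U) = U*j
d = 883/25 (d = 183/25 + 364/13 = 183*(1/25) + 364*(1/13) = 183/25 + 28 = 883/25 ≈ 35.320)
f(-35, -26) + 135*d = -26*(-35) + 135*(883/25) = 910 + 23841/5 = 28391/5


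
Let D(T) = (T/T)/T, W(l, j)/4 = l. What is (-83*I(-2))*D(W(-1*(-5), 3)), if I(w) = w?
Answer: 83/10 ≈ 8.3000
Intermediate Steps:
W(l, j) = 4*l
D(T) = 1/T
(-83*I(-2))*D(W(-1*(-5), 3)) = (-83*(-2))/((4*(-1*(-5)))) = 166/((4*5)) = 166/20 = 166*(1/20) = 83/10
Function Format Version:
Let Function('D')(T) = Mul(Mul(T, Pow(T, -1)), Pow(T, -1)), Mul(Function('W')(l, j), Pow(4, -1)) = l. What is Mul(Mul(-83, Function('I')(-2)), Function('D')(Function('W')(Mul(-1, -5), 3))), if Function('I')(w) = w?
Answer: Rational(83, 10) ≈ 8.3000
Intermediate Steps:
Function('W')(l, j) = Mul(4, l)
Function('D')(T) = Pow(T, -1) (Function('D')(T) = Mul(1, Pow(T, -1)) = Pow(T, -1))
Mul(Mul(-83, Function('I')(-2)), Function('D')(Function('W')(Mul(-1, -5), 3))) = Mul(Mul(-83, -2), Pow(Mul(4, Mul(-1, -5)), -1)) = Mul(166, Pow(Mul(4, 5), -1)) = Mul(166, Pow(20, -1)) = Mul(166, Rational(1, 20)) = Rational(83, 10)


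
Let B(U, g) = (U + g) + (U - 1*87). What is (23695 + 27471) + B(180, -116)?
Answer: 51323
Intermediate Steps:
B(U, g) = -87 + g + 2*U (B(U, g) = (U + g) + (U - 87) = (U + g) + (-87 + U) = -87 + g + 2*U)
(23695 + 27471) + B(180, -116) = (23695 + 27471) + (-87 - 116 + 2*180) = 51166 + (-87 - 116 + 360) = 51166 + 157 = 51323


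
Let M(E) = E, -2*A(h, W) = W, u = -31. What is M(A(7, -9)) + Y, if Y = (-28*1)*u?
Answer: 1745/2 ≈ 872.50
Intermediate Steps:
A(h, W) = -W/2
Y = 868 (Y = -28*1*(-31) = -28*(-31) = 868)
M(A(7, -9)) + Y = -1/2*(-9) + 868 = 9/2 + 868 = 1745/2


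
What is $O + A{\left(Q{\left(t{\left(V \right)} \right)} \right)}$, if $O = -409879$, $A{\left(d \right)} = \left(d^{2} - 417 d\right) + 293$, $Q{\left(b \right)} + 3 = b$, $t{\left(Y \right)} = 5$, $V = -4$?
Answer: $-410416$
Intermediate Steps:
$Q{\left(b \right)} = -3 + b$
$A{\left(d \right)} = 293 + d^{2} - 417 d$
$O + A{\left(Q{\left(t{\left(V \right)} \right)} \right)} = -409879 + \left(293 + \left(-3 + 5\right)^{2} - 417 \left(-3 + 5\right)\right) = -409879 + \left(293 + 2^{2} - 834\right) = -409879 + \left(293 + 4 - 834\right) = -409879 - 537 = -410416$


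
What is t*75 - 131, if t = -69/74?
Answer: -14869/74 ≈ -200.93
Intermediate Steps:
t = -69/74 (t = -69*1/74 = -69/74 ≈ -0.93243)
t*75 - 131 = -69/74*75 - 131 = -5175/74 - 131 = -14869/74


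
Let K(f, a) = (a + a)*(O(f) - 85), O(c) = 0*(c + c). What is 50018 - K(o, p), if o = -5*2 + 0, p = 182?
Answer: 80958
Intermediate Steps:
O(c) = 0 (O(c) = 0*(2*c) = 0)
o = -10 (o = -10 + 0 = -10)
K(f, a) = -170*a (K(f, a) = (a + a)*(0 - 85) = (2*a)*(-85) = -170*a)
50018 - K(o, p) = 50018 - (-170)*182 = 50018 - 1*(-30940) = 50018 + 30940 = 80958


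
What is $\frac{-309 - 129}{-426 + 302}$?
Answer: $\frac{219}{62} \approx 3.5323$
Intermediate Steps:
$\frac{-309 - 129}{-426 + 302} = - \frac{438}{-124} = \left(-438\right) \left(- \frac{1}{124}\right) = \frac{219}{62}$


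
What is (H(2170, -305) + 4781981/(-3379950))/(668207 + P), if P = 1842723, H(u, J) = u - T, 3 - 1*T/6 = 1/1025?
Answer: 298024498367/347959531993500 ≈ 0.00085649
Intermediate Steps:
T = 18444/1025 (T = 18 - 6/1025 = 18444/1025 ≈ 17.994)
H(u, J) = -18444/1025 + u (H(u, J) = u - 1*18444/1025 = u - 18444/1025 = -18444/1025 + u)
(H(2170, -305) + 4781981/(-3379950))/(668207 + P) = ((-18444/1025 + 2170) + 4781981/(-3379950))/(668207 + 1842723) = (2205806/1025 + 4781981*(-1/3379950))/2510930 = (2205806/1025 - 4781981/3379950)*(1/2510930) = (298024498367/138577950)*(1/2510930) = 298024498367/347959531993500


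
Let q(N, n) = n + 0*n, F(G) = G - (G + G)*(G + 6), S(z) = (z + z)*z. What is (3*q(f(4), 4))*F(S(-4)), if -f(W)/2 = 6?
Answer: -28800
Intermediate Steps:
f(W) = -12 (f(W) = -2*6 = -12)
S(z) = 2*z² (S(z) = (2*z)*z = 2*z²)
F(G) = G - 2*G*(6 + G)
q(N, n) = n (q(N, n) = n + 0 = n)
(3*q(f(4), 4))*F(S(-4)) = (3*4)*(-2*(-4)²*(11 + 2*(2*(-4)²))) = 12*(-2*16*(11 + 2*(2*16))) = 12*(-1*32*(11 + 2*32)) = 12*(-1*32*(11 + 64)) = 12*(-1*32*75) = 12*(-2400) = -28800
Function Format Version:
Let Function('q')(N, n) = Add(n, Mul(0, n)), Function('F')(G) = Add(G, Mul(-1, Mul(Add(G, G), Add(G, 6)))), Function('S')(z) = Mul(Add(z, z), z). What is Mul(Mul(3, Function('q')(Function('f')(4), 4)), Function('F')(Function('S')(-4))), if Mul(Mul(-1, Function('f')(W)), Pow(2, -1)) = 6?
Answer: -28800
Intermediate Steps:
Function('f')(W) = -12 (Function('f')(W) = Mul(-2, 6) = -12)
Function('S')(z) = Mul(2, Pow(z, 2)) (Function('S')(z) = Mul(Mul(2, z), z) = Mul(2, Pow(z, 2)))
Function('F')(G) = Add(G, Mul(-2, G, Add(6, G))) (Function('F')(G) = Add(G, Mul(-1, Mul(Mul(2, G), Add(6, G)))) = Add(G, Mul(-1, Mul(2, G, Add(6, G)))) = Add(G, Mul(-2, G, Add(6, G))))
Function('q')(N, n) = n (Function('q')(N, n) = Add(n, 0) = n)
Mul(Mul(3, Function('q')(Function('f')(4), 4)), Function('F')(Function('S')(-4))) = Mul(Mul(3, 4), Mul(-1, Mul(2, Pow(-4, 2)), Add(11, Mul(2, Mul(2, Pow(-4, 2)))))) = Mul(12, Mul(-1, Mul(2, 16), Add(11, Mul(2, Mul(2, 16))))) = Mul(12, Mul(-1, 32, Add(11, Mul(2, 32)))) = Mul(12, Mul(-1, 32, Add(11, 64))) = Mul(12, Mul(-1, 32, 75)) = Mul(12, -2400) = -28800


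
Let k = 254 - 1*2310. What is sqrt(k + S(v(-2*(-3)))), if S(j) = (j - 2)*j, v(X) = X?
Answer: 4*I*sqrt(127) ≈ 45.078*I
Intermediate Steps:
k = -2056 (k = 254 - 2310 = -2056)
S(j) = j*(-2 + j) (S(j) = (-2 + j)*j = j*(-2 + j))
sqrt(k + S(v(-2*(-3)))) = sqrt(-2056 + (-2*(-3))*(-2 - 2*(-3))) = sqrt(-2056 + 6*(-2 + 6)) = sqrt(-2056 + 6*4) = sqrt(-2056 + 24) = sqrt(-2032) = 4*I*sqrt(127)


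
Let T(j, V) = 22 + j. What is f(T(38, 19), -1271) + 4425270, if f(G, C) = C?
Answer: 4423999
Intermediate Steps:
f(T(38, 19), -1271) + 4425270 = -1271 + 4425270 = 4423999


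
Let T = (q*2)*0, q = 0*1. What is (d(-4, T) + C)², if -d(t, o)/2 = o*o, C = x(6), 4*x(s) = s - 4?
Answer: ¼ ≈ 0.25000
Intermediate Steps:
q = 0
x(s) = -1 + s/4 (x(s) = (s - 4)/4 = (-4 + s)/4 = -1 + s/4)
C = ½ (C = -1 + (¼)*6 = -1 + 3/2 = ½ ≈ 0.50000)
T = 0 (T = (0*2)*0 = 0*0 = 0)
d(t, o) = -2*o² (d(t, o) = -2*o*o = -2*o²)
(d(-4, T) + C)² = (-2*0² + ½)² = (-2*0 + ½)² = (0 + ½)² = (½)² = ¼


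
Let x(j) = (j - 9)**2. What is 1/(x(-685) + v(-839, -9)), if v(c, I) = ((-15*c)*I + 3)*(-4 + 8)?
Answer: 1/28588 ≈ 3.4980e-5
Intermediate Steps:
x(j) = (-9 + j)**2
v(c, I) = 12 - 60*I*c (v(c, I) = (-15*I*c + 3)*4 = (3 - 15*I*c)*4 = 12 - 60*I*c)
1/(x(-685) + v(-839, -9)) = 1/((-9 - 685)**2 + (12 - 60*(-9)*(-839))) = 1/((-694)**2 + (12 - 453060)) = 1/(481636 - 453048) = 1/28588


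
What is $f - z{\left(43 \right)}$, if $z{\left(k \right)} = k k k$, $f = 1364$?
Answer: $-78143$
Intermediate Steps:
$z{\left(k \right)} = k^{3}$ ($z{\left(k \right)} = k^{2} k = k^{3}$)
$f - z{\left(43 \right)} = 1364 - 43^{3} = 1364 - 79507 = -78143$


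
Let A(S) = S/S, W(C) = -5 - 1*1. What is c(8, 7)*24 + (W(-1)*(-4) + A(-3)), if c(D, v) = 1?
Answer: 49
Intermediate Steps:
W(C) = -6 (W(C) = -5 - 1 = -6)
A(S) = 1
c(8, 7)*24 + (W(-1)*(-4) + A(-3)) = 1*24 + (-6*(-4) + 1) = 24 + (24 + 1) = 24 + 25 = 49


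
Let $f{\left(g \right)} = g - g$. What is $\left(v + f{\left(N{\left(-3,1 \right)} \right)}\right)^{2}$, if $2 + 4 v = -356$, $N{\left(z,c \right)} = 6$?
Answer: $\frac{32041}{4} \approx 8010.3$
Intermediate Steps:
$f{\left(g \right)} = 0$
$v = - \frac{179}{2}$ ($v = - \frac{1}{2} + \frac{1}{4} \left(-356\right) = - \frac{1}{2} - 89 = - \frac{179}{2} \approx -89.5$)
$\left(v + f{\left(N{\left(-3,1 \right)} \right)}\right)^{2} = \left(- \frac{179}{2} + 0\right)^{2} = \left(- \frac{179}{2}\right)^{2} = \frac{32041}{4}$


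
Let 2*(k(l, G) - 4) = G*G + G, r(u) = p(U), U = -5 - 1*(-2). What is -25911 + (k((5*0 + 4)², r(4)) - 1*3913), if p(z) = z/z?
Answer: -29819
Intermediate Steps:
U = -3 (U = -5 + 2 = -3)
p(z) = 1
r(u) = 1
k(l, G) = 4 + G/2 + G²/2 (k(l, G) = 4 + (G*G + G)/2 = 4 + (G² + G)/2 = 4 + (G + G²)/2 = 4 + (G/2 + G²/2) = 4 + G/2 + G²/2)
-25911 + (k((5*0 + 4)², r(4)) - 1*3913) = -25911 + ((4 + (½)*1 + (½)*1²) - 1*3913) = -25911 + ((4 + ½ + (½)*1) - 3913) = -25911 + ((4 + ½ + ½) - 3913) = -25911 + (5 - 3913) = -25911 - 3908 = -29819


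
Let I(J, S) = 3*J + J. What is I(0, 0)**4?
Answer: 0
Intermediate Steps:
I(J, S) = 4*J
I(0, 0)**4 = (4*0)**4 = 0**4 = 0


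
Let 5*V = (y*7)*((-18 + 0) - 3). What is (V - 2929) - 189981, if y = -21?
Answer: -961463/5 ≈ -1.9229e+5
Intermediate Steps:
V = 3087/5 (V = ((-21*7)*((-18 + 0) - 3))/5 = (-147*(-18 - 3))/5 = (-147*(-21))/5 = (⅕)*3087 = 3087/5 ≈ 617.40)
(V - 2929) - 189981 = (3087/5 - 2929) - 189981 = -11558/5 - 189981 = -961463/5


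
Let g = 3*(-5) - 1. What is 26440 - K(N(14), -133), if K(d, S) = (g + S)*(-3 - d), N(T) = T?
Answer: 23907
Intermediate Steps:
g = -16 (g = -15 - 1 = -16)
K(d, S) = (-16 + S)*(-3 - d)
26440 - K(N(14), -133) = 26440 - (48 - 3*(-133) + 16*14 - 1*(-133)*14) = 26440 - (48 + 399 + 224 + 1862) = 26440 - 1*2533 = 26440 - 2533 = 23907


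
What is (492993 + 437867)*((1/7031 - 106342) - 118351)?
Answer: -1470587970434520/7031 ≈ -2.0916e+11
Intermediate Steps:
(492993 + 437867)*((1/7031 - 106342) - 118351) = 930860*((1/7031 - 106342) - 118351) = 930860*(-747690601/7031 - 118351) = 930860*(-1579816482/7031) = -1470587970434520/7031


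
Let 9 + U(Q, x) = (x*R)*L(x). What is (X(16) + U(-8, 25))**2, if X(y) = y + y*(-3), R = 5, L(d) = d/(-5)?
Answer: 443556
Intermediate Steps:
L(d) = -d/5 (L(d) = d*(-1/5) = -d/5)
U(Q, x) = -9 - x**2 (U(Q, x) = -9 + (x*5)*(-x/5) = -9 + (5*x)*(-x/5) = -9 - x**2)
X(y) = -2*y (X(y) = y - 3*y = -2*y)
(X(16) + U(-8, 25))**2 = (-2*16 + (-9 - 1*25**2))**2 = (-32 + (-9 - 1*625))**2 = (-32 + (-9 - 625))**2 = (-32 - 634)**2 = (-666)**2 = 443556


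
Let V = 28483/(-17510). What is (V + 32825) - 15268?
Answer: 307394587/17510 ≈ 17555.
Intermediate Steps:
V = -28483/17510 (V = 28483*(-1/17510) = -28483/17510 ≈ -1.6267)
(V + 32825) - 15268 = (-28483/17510 + 32825) - 15268 = 574737267/17510 - 15268 = 307394587/17510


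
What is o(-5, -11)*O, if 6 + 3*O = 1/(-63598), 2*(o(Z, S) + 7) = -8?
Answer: 4197479/190794 ≈ 22.000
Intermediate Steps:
o(Z, S) = -11 (o(Z, S) = -7 + (½)*(-8) = -7 - 4 = -11)
O = -381589/190794 (O = -2 + (⅓)/(-63598) = -2 + (⅓)*(-1/63598) = -2 - 1/190794 = -381589/190794 ≈ -2.0000)
o(-5, -11)*O = -11*(-381589/190794) = 4197479/190794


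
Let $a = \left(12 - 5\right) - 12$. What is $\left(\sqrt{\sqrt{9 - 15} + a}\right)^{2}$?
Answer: $-5 + i \sqrt{6} \approx -5.0 + 2.4495 i$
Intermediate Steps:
$a = -5$ ($a = \left(12 - 5\right) - 12 = 7 - 12 = -5$)
$\left(\sqrt{\sqrt{9 - 15} + a}\right)^{2} = \left(\sqrt{\sqrt{9 - 15} - 5}\right)^{2} = \left(\sqrt{\sqrt{-6} - 5}\right)^{2} = \left(\sqrt{i \sqrt{6} - 5}\right)^{2} = \left(\sqrt{-5 + i \sqrt{6}}\right)^{2} = -5 + i \sqrt{6}$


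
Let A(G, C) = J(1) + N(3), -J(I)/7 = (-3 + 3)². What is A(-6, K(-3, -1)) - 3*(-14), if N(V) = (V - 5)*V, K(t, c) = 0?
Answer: 36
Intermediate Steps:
N(V) = V*(-5 + V) (N(V) = (-5 + V)*V = V*(-5 + V))
J(I) = 0 (J(I) = -7*(-3 + 3)² = -7*0² = -7*0 = 0)
A(G, C) = -6 (A(G, C) = 0 + 3*(-5 + 3) = 0 + 3*(-2) = 0 - 6 = -6)
A(-6, K(-3, -1)) - 3*(-14) = -6 - 3*(-14) = -6 + 42 = 36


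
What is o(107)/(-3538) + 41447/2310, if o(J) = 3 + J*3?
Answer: 10420789/583770 ≈ 17.851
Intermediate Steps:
o(J) = 3 + 3*J
o(107)/(-3538) + 41447/2310 = (3 + 3*107)/(-3538) + 41447/2310 = (3 + 321)*(-1/3538) + 41447*(1/2310) = 324*(-1/3538) + 5921/330 = -162/1769 + 5921/330 = 10420789/583770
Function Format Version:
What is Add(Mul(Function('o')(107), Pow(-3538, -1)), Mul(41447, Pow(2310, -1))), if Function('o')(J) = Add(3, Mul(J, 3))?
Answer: Rational(10420789, 583770) ≈ 17.851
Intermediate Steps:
Function('o')(J) = Add(3, Mul(3, J))
Add(Mul(Function('o')(107), Pow(-3538, -1)), Mul(41447, Pow(2310, -1))) = Add(Mul(Add(3, Mul(3, 107)), Pow(-3538, -1)), Mul(41447, Pow(2310, -1))) = Add(Mul(Add(3, 321), Rational(-1, 3538)), Mul(41447, Rational(1, 2310))) = Add(Mul(324, Rational(-1, 3538)), Rational(5921, 330)) = Add(Rational(-162, 1769), Rational(5921, 330)) = Rational(10420789, 583770)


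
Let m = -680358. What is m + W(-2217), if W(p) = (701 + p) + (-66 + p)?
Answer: -684157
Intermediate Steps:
W(p) = 635 + 2*p
m + W(-2217) = -680358 + (635 + 2*(-2217)) = -680358 + (635 - 4434) = -680358 - 3799 = -684157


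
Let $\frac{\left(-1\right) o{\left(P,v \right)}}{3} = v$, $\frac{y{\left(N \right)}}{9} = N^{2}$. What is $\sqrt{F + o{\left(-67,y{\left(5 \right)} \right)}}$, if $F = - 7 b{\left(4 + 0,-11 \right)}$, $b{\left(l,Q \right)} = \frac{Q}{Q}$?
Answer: $i \sqrt{682} \approx 26.115 i$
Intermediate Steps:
$b{\left(l,Q \right)} = 1$
$y{\left(N \right)} = 9 N^{2}$
$o{\left(P,v \right)} = - 3 v$
$F = -7$ ($F = \left(-7\right) 1 = -7$)
$\sqrt{F + o{\left(-67,y{\left(5 \right)} \right)}} = \sqrt{-7 - 3 \cdot 9 \cdot 5^{2}} = \sqrt{-7 - 3 \cdot 9 \cdot 25} = \sqrt{-7 - 675} = \sqrt{-682} = i \sqrt{682}$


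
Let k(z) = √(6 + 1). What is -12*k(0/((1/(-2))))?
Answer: -12*√7 ≈ -31.749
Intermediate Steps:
k(z) = √7
-12*k(0/((1/(-2)))) = -12*√7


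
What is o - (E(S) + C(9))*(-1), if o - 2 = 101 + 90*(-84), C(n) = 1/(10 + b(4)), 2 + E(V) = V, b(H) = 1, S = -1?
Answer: -82059/11 ≈ -7459.9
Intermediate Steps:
E(V) = -2 + V
C(n) = 1/11 (C(n) = 1/(10 + 1) = 1/11)
o = -7457 (o = 2 + (101 + 90*(-84)) = 2 + (101 - 7560) = 2 - 7459 = -7457)
o - (E(S) + C(9))*(-1) = -7457 - ((-2 - 1) + 1/11)*(-1) = -7457 - (-3 + 1/11)*(-1) = -7457 - (-32)*(-1)/11 = -7457 - 1*32/11 = -7457 - 32/11 = -82059/11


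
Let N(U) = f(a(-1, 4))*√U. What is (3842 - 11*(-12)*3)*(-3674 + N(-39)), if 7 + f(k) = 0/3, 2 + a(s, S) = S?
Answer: -15570412 - 29666*I*√39 ≈ -1.557e+7 - 1.8526e+5*I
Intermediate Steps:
a(s, S) = -2 + S
f(k) = -7 (f(k) = -7 + 0/3 = -7 + 0*(⅓) = -7 + 0 = -7)
N(U) = -7*√U
(3842 - 11*(-12)*3)*(-3674 + N(-39)) = (3842 - 11*(-12)*3)*(-3674 - 7*I*√39) = (3842 + 132*3)*(-3674 - 7*I*√39) = (3842 + 396)*(-3674 - 7*I*√39) = 4238*(-3674 - 7*I*√39) = -15570412 - 29666*I*√39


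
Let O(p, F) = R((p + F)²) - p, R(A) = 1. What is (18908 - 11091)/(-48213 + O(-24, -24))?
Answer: -7817/48188 ≈ -0.16222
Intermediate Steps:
O(p, F) = 1 - p
(18908 - 11091)/(-48213 + O(-24, -24)) = (18908 - 11091)/(-48213 + (1 - 1*(-24))) = 7817/(-48213 + (1 + 24)) = 7817/(-48213 + 25) = 7817/(-48188) = 7817*(-1/48188) = -7817/48188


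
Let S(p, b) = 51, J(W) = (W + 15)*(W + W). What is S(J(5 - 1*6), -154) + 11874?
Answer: 11925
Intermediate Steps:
J(W) = 2*W*(15 + W) (J(W) = (15 + W)*(2*W) = 2*W*(15 + W))
S(J(5 - 1*6), -154) + 11874 = 51 + 11874 = 11925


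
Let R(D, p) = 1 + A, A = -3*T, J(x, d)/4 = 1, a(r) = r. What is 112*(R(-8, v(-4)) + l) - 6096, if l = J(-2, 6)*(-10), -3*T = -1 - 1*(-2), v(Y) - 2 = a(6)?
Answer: -10352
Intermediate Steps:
v(Y) = 8 (v(Y) = 2 + 6 = 8)
J(x, d) = 4 (J(x, d) = 4*1 = 4)
T = -1/3 (T = -(-1 - 1*(-2))/3 = -(-1 + 2)/3 = -1/3*1 = -1/3 ≈ -0.33333)
l = -40 (l = 4*(-10) = -40)
A = 1 (A = -3*(-1/3) = 1)
R(D, p) = 2 (R(D, p) = 1 + 1 = 2)
112*(R(-8, v(-4)) + l) - 6096 = 112*(2 - 40) - 6096 = 112*(-38) - 6096 = -4256 - 6096 = -10352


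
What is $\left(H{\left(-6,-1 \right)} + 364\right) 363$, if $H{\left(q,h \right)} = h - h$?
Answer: $132132$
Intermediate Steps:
$H{\left(q,h \right)} = 0$
$\left(H{\left(-6,-1 \right)} + 364\right) 363 = \left(0 + 364\right) 363 = 364 \cdot 363 = 132132$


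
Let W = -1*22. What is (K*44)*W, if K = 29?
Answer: -28072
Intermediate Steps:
W = -22
(K*44)*W = (29*44)*(-22) = 1276*(-22) = -28072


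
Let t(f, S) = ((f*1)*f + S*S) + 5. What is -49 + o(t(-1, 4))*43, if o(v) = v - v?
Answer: -49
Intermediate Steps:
t(f, S) = 5 + S**2 + f**2 (t(f, S) = (f*f + S**2) + 5 = (f**2 + S**2) + 5 = (S**2 + f**2) + 5 = 5 + S**2 + f**2)
o(v) = 0
-49 + o(t(-1, 4))*43 = -49 + 0*43 = -49 + 0 = -49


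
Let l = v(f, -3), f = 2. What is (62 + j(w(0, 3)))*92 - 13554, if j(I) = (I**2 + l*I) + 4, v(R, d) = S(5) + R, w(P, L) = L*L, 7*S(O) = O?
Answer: 15522/7 ≈ 2217.4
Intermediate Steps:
S(O) = O/7
w(P, L) = L**2
v(R, d) = 5/7 + R (v(R, d) = (1/7)*5 + R = 5/7 + R)
l = 19/7 (l = 5/7 + 2 = 19/7 ≈ 2.7143)
j(I) = 4 + I**2 + 19*I/7 (j(I) = (I**2 + 19*I/7) + 4 = 4 + I**2 + 19*I/7)
(62 + j(w(0, 3)))*92 - 13554 = (62 + (4 + (3**2)**2 + (19/7)*3**2))*92 - 13554 = (62 + (4 + 9**2 + (19/7)*9))*92 - 13554 = (62 + (4 + 81 + 171/7))*92 - 13554 = (62 + 766/7)*92 - 13554 = (1200/7)*92 - 13554 = 110400/7 - 13554 = 15522/7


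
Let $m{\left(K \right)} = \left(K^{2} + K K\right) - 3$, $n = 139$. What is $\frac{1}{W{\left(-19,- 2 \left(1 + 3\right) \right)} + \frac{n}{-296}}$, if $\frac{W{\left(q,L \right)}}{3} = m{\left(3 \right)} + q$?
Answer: $- \frac{296}{3691} \approx -0.080195$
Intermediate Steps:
$m{\left(K \right)} = -3 + 2 K^{2}$ ($m{\left(K \right)} = \left(K^{2} + K^{2}\right) - 3 = 2 K^{2} - 3 = -3 + 2 K^{2}$)
$W{\left(q,L \right)} = 45 + 3 q$ ($W{\left(q,L \right)} = 3 \left(\left(-3 + 2 \cdot 3^{2}\right) + q\right) = 3 \left(\left(-3 + 2 \cdot 9\right) + q\right) = 3 \left(\left(-3 + 18\right) + q\right) = 3 \left(15 + q\right) = 45 + 3 q$)
$\frac{1}{W{\left(-19,- 2 \left(1 + 3\right) \right)} + \frac{n}{-296}} = \frac{1}{\left(45 + 3 \left(-19\right)\right) + \frac{139}{-296}} = \frac{1}{\left(45 - 57\right) + 139 \left(- \frac{1}{296}\right)} = \frac{1}{-12 - \frac{139}{296}} = \frac{1}{- \frac{3691}{296}} = - \frac{296}{3691}$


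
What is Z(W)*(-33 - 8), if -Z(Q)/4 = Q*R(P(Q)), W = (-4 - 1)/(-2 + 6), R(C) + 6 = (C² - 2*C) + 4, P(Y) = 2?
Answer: 410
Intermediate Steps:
R(C) = -2 + C² - 2*C (R(C) = -6 + ((C² - 2*C) + 4) = -6 + (4 + C² - 2*C) = -2 + C² - 2*C)
W = -5/4 ≈ -1.2500
Z(Q) = 8*Q (Z(Q) = -4*Q*(-2 + 2² - 2*2) = -4*Q*(-2 + 4 - 4) = -4*Q*(-2) = -(-8)*Q = 8*Q)
Z(W)*(-33 - 8) = (8*(-5/4))*(-33 - 8) = -10*(-41) = 410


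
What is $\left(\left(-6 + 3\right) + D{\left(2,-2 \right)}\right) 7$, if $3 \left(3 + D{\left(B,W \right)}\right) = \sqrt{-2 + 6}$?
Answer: $- \frac{112}{3} \approx -37.333$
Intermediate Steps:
$D{\left(B,W \right)} = - \frac{7}{3}$ ($D{\left(B,W \right)} = -3 + \frac{\sqrt{-2 + 6}}{3} = -3 + \frac{\sqrt{4}}{3} = -3 + \frac{1}{3} \cdot 2 = -3 + \frac{2}{3} = - \frac{7}{3}$)
$\left(\left(-6 + 3\right) + D{\left(2,-2 \right)}\right) 7 = \left(\left(-6 + 3\right) - \frac{7}{3}\right) 7 = \left(-3 - \frac{7}{3}\right) 7 = \left(- \frac{16}{3}\right) 7 = - \frac{112}{3}$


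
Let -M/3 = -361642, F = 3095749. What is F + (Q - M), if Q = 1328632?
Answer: 3339455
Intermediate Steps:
M = 1084926 (M = -3*(-361642) = 1084926)
F + (Q - M) = 3095749 + (1328632 - 1*1084926) = 3095749 + (1328632 - 1084926) = 3095749 + 243706 = 3339455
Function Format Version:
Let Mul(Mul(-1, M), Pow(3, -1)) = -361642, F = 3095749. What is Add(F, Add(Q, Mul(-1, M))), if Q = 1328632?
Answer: 3339455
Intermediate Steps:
M = 1084926 (M = Mul(-3, -361642) = 1084926)
Add(F, Add(Q, Mul(-1, M))) = Add(3095749, Add(1328632, Mul(-1, 1084926))) = Add(3095749, Add(1328632, -1084926)) = Add(3095749, 243706) = 3339455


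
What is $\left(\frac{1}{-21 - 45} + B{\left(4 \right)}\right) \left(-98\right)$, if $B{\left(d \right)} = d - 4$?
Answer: $\frac{49}{33} \approx 1.4848$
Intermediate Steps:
$B{\left(d \right)} = -4 + d$ ($B{\left(d \right)} = d - 4 = -4 + d$)
$\left(\frac{1}{-21 - 45} + B{\left(4 \right)}\right) \left(-98\right) = \left(\frac{1}{-21 - 45} + \left(-4 + 4\right)\right) \left(-98\right) = \left(\frac{1}{-66} + 0\right) \left(-98\right) = \left(- \frac{1}{66} + 0\right) \left(-98\right) = \left(- \frac{1}{66}\right) \left(-98\right) = \frac{49}{33}$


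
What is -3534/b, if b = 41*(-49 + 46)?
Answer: 1178/41 ≈ 28.732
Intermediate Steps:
b = -123 (b = 41*(-3) = -123)
-3534/b = -3534/(-123) = -3534*(-1/123) = 1178/41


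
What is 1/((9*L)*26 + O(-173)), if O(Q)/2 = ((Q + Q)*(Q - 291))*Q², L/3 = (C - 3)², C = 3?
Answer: 1/9609842752 ≈ 1.0406e-10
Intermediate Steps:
L = 0 (L = 3*(3 - 3)² = 3*0² = 3*0 = 0)
O(Q) = 4*Q³*(-291 + Q) (O(Q) = 2*(((Q + Q)*(Q - 291))*Q²) = 2*(((2*Q)*(-291 + Q))*Q²) = 2*((2*Q*(-291 + Q))*Q²) = 2*(2*Q³*(-291 + Q)) = 4*Q³*(-291 + Q))
1/((9*L)*26 + O(-173)) = 1/((9*0)*26 + 4*(-173)³*(-291 - 173)) = 1/(0*26 + 4*(-5177717)*(-464)) = 1/(0 + 9609842752) = 1/9609842752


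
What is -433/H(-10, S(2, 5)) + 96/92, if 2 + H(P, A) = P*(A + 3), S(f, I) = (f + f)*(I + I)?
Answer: 20327/9936 ≈ 2.0458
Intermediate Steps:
S(f, I) = 4*I*f (S(f, I) = (2*f)*(2*I) = 4*I*f)
H(P, A) = -2 + P*(3 + A) (H(P, A) = -2 + P*(A + 3) = -2 + P*(3 + A))
-433/H(-10, S(2, 5)) + 96/92 = -433/(-2 + 3*(-10) + (4*5*2)*(-10)) + 96/92 = -433/(-2 - 30 + 40*(-10)) + 96*(1/92) = -433/(-2 - 30 - 400) + 24/23 = -433/(-432) + 24/23 = -433*(-1/432) + 24/23 = 433/432 + 24/23 = 20327/9936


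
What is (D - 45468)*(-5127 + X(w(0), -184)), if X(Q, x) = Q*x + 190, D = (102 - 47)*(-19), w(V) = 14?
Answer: 349452169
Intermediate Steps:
D = -1045 (D = 55*(-19) = -1045)
X(Q, x) = 190 + Q*x
(D - 45468)*(-5127 + X(w(0), -184)) = (-1045 - 45468)*(-5127 + (190 + 14*(-184))) = -46513*(-5127 + (190 - 2576)) = -46513*(-5127 - 2386) = -46513*(-7513) = 349452169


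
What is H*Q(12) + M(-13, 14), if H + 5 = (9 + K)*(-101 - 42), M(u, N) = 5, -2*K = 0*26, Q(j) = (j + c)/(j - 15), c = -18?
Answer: -2579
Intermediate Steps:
Q(j) = (-18 + j)/(-15 + j) (Q(j) = (j - 18)/(j - 15) = (-18 + j)/(-15 + j))
K = 0 (K = -0*26 = -½*0 = 0)
H = -1292 (H = -5 + (9 + 0)*(-101 - 42) = -5 + 9*(-143) = -5 - 1287 = -1292)
H*Q(12) + M(-13, 14) = -1292*(-18 + 12)/(-15 + 12) + 5 = -1292*(-6)/(-3) + 5 = -(-1292)*(-6)/3 + 5 = -1292*2 + 5 = -2584 + 5 = -2579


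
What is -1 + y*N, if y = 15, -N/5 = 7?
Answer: -526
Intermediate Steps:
N = -35 (N = -5*7 = -35)
-1 + y*N = -1 + 15*(-35) = -1 - 525 = -526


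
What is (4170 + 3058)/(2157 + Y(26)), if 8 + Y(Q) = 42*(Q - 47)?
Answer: 7228/1267 ≈ 5.7048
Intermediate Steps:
Y(Q) = -1982 + 42*Q (Y(Q) = -8 + 42*(Q - 47) = -8 + 42*(-47 + Q) = -8 + (-1974 + 42*Q) = -1982 + 42*Q)
(4170 + 3058)/(2157 + Y(26)) = (4170 + 3058)/(2157 + (-1982 + 42*26)) = 7228/(2157 + (-1982 + 1092)) = 7228/(2157 - 890) = 7228/1267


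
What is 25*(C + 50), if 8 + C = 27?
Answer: 1725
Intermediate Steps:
C = 19 (C = -8 + 27 = 19)
25*(C + 50) = 25*(19 + 50) = 25*69 = 1725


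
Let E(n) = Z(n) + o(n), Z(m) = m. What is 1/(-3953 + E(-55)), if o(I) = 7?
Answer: -1/4001 ≈ -0.00024994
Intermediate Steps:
E(n) = 7 + n (E(n) = n + 7 = 7 + n)
1/(-3953 + E(-55)) = 1/(-3953 + (7 - 55)) = 1/(-3953 - 48) = 1/(-4001) = -1/4001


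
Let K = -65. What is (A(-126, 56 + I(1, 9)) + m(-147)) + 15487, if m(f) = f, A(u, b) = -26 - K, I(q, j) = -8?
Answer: 15379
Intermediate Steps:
A(u, b) = 39 (A(u, b) = -26 - 1*(-65) = -26 + 65 = 39)
(A(-126, 56 + I(1, 9)) + m(-147)) + 15487 = (39 - 147) + 15487 = -108 + 15487 = 15379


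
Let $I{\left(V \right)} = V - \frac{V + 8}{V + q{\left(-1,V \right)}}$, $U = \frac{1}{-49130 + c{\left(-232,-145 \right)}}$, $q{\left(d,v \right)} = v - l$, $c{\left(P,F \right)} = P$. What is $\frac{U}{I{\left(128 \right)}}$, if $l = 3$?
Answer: $- \frac{253}{1591825776} \approx -1.5894 \cdot 10^{-7}$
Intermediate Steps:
$q{\left(d,v \right)} = -3 + v$ ($q{\left(d,v \right)} = v - 3 = -3 + v$)
$U = - \frac{1}{49362}$ ($U = \frac{1}{-49130 - 232} = \frac{1}{-49362} = - \frac{1}{49362} \approx -2.0259 \cdot 10^{-5}$)
$I{\left(V \right)} = V - \frac{8 + V}{-3 + 2 V}$ ($I{\left(V \right)} = V - \frac{V + 8}{V + \left(-3 + V\right)} = V - \frac{8 + V}{-3 + 2 V}$)
$\frac{U}{I{\left(128 \right)}} = - \frac{1}{49362 \frac{2 \left(-4 + 128^{2} - 256\right)}{-3 + 2 \cdot 128}} = - \frac{1}{49362 \frac{2 \left(-4 + 16384 - 256\right)}{-3 + 256}} = - \frac{1}{49362 \cdot 2 \cdot \frac{1}{253} \cdot 16124} = - \frac{1}{49362 \cdot \frac{32248}{253}} = \left(- \frac{1}{49362}\right) \frac{253}{32248} = - \frac{253}{1591825776}$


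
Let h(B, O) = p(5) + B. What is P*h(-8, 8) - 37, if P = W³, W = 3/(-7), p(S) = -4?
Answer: -12367/343 ≈ -36.055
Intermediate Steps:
W = -3/7 (W = 3*(-⅐) = -3/7 ≈ -0.42857)
h(B, O) = -4 + B
P = -27/343 (P = (-3/7)³ = -27/343 ≈ -0.078717)
P*h(-8, 8) - 37 = -27*(-4 - 8)/343 - 37 = -27/343*(-12) - 37 = 324/343 - 37 = -12367/343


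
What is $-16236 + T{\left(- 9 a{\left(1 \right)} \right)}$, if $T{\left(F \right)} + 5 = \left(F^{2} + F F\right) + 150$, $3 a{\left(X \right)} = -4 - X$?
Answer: $-15641$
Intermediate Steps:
$a{\left(X \right)} = - \frac{4}{3} - \frac{X}{3}$ ($a{\left(X \right)} = \frac{-4 - X}{3} = - \frac{4}{3} - \frac{X}{3}$)
$T{\left(F \right)} = 145 + 2 F^{2}$ ($T{\left(F \right)} = -5 + \left(\left(F^{2} + F F\right) + 150\right) = -5 + \left(\left(F^{2} + F^{2}\right) + 150\right) = -5 + \left(2 F^{2} + 150\right) = -5 + \left(150 + 2 F^{2}\right) = 145 + 2 F^{2}$)
$-16236 + T{\left(- 9 a{\left(1 \right)} \right)} = -16236 + \left(145 + 2 \left(- 9 \left(- \frac{4}{3} - \frac{1}{3}\right)\right)^{2}\right) = -16236 + \left(145 + 2 \left(\left(-9\right) \left(- \frac{5}{3}\right)\right)^{2}\right) = -16236 + \left(145 + 2 \cdot 15^{2}\right) = -16236 + \left(145 + 2 \cdot 225\right) = -16236 + \left(145 + 450\right) = -16236 + 595 = -15641$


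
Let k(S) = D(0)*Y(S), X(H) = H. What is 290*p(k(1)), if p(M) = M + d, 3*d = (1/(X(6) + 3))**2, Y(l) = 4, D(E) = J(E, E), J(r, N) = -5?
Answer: -1409110/243 ≈ -5798.8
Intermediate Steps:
D(E) = -5
k(S) = -20 (k(S) = -5*4 = -20)
d = 1/243 (d = (1/(6 + 3))**2/3 = (1/9)**2/3 = (1/3)*(1/81) = 1/243 ≈ 0.0041152)
p(M) = 1/243 + M (p(M) = M + 1/243 = 1/243 + M)
290*p(k(1)) = 290*(1/243 - 20) = 290*(-4859/243) = -1409110/243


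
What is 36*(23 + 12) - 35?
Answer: 1225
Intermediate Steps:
36*(23 + 12) - 35 = 36*35 - 35 = 1260 - 35 = 1225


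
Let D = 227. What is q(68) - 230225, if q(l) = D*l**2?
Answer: 819423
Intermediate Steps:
q(l) = 227*l**2
q(68) - 230225 = 227*68**2 - 230225 = 227*4624 - 230225 = 1049648 - 230225 = 819423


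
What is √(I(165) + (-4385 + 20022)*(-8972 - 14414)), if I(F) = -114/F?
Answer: 14706*I*√5115/55 ≈ 19123.0*I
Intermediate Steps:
√(I(165) + (-4385 + 20022)*(-8972 - 14414)) = √(-114/165 + (-4385 + 20022)*(-8972 - 14414)) = √(-114*1/165 + 15637*(-23386)) = √(-38/55 - 365686882) = √(-20112778548/55) = 14706*I*√5115/55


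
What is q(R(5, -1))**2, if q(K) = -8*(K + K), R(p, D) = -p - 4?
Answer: 20736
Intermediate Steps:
R(p, D) = -4 - p
q(K) = -16*K
q(R(5, -1))**2 = (-16*(-4 - 1*5))**2 = (-16*(-4 - 5))**2 = (-16*(-9))**2 = 144**2 = 20736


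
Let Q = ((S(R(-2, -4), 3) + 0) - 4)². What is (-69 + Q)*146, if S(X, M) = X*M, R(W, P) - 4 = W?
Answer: -9490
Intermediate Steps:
R(W, P) = 4 + W
S(X, M) = M*X
Q = 4 (Q = ((3*(4 - 2) + 0) - 4)² = ((3*2 + 0) - 4)² = ((6 + 0) - 4)² = (6 - 4)² = 2² = 4)
(-69 + Q)*146 = (-69 + 4)*146 = -65*146 = -9490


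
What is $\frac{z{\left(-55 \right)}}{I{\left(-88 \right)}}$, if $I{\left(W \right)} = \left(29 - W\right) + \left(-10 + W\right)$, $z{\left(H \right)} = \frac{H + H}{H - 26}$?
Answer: $\frac{110}{1539} \approx 0.071475$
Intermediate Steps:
$z{\left(H \right)} = \frac{2 H}{-26 + H}$
$I{\left(W \right)} = 19$
$\frac{z{\left(-55 \right)}}{I{\left(-88 \right)}} = \frac{2 \left(-55\right) \frac{1}{-26 - 55}}{19} = 2 \left(-55\right) \frac{1}{-81} \cdot \frac{1}{19} = 2 \left(-55\right) \left(- \frac{1}{81}\right) \frac{1}{19} = \frac{110}{81} \cdot \frac{1}{19} = \frac{110}{1539}$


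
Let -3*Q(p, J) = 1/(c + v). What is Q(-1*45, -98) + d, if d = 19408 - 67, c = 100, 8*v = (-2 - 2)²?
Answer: 5918345/306 ≈ 19341.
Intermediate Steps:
v = 2 (v = (-2 - 2)²/8 = (⅛)*(-4)² = (⅛)*16 = 2)
Q(p, J) = -1/306 (Q(p, J) = -1/(3*(100 + 2)) = -⅓/102 = -⅓*1/102 = -1/306)
d = 19341
Q(-1*45, -98) + d = -1/306 + 19341 = 5918345/306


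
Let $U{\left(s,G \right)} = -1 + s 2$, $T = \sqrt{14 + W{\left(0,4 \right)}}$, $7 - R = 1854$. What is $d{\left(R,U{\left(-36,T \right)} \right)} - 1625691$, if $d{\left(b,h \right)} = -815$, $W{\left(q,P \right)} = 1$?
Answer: $-1626506$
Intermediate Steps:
$R = -1847$ ($R = 7 - 1854 = -1847$)
$T = \sqrt{15}$ ($T = \sqrt{14 + 1} = \sqrt{15} \approx 3.873$)
$U{\left(s,G \right)} = -1 + 2 s$
$d{\left(R,U{\left(-36,T \right)} \right)} - 1625691 = -815 - 1625691 = -1626506$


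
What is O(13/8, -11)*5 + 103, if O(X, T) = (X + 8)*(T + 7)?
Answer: -179/2 ≈ -89.500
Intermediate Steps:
O(X, T) = (7 + T)*(8 + X) (O(X, T) = (8 + X)*(7 + T) = (7 + T)*(8 + X))
O(13/8, -11)*5 + 103 = (56 + 7*(13/8) + 8*(-11) - 143/8)*5 + 103 = (56 + 7*(13*(⅛)) - 88 - 143/8)*5 + 103 = (56 + 7*(13/8) - 88 - 11*13/8)*5 + 103 = (56 + 91/8 - 88 - 143/8)*5 + 103 = -77/2*5 + 103 = -385/2 + 103 = -179/2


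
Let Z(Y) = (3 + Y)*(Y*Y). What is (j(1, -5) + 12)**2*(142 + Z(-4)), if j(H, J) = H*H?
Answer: 21294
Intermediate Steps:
j(H, J) = H**2
Z(Y) = Y**2*(3 + Y) (Z(Y) = (3 + Y)*Y**2 = Y**2*(3 + Y))
(j(1, -5) + 12)**2*(142 + Z(-4)) = (1**2 + 12)**2*(142 + (-4)**2*(3 - 4)) = (1 + 12)**2*(142 + 16*(-1)) = 13**2*(142 - 16) = 169*126 = 21294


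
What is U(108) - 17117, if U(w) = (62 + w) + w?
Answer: -16839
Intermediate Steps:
U(w) = 62 + 2*w
U(108) - 17117 = (62 + 2*108) - 17117 = (62 + 216) - 17117 = 278 - 17117 = -16839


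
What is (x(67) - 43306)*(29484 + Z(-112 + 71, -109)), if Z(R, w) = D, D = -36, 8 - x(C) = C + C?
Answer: -1278985536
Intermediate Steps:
x(C) = 8 - 2*C (x(C) = 8 - (C + C) = 8 - 2*C)
Z(R, w) = -36
(x(67) - 43306)*(29484 + Z(-112 + 71, -109)) = ((8 - 2*67) - 43306)*(29484 - 36) = ((8 - 134) - 43306)*29448 = (-126 - 43306)*29448 = -43432*29448 = -1278985536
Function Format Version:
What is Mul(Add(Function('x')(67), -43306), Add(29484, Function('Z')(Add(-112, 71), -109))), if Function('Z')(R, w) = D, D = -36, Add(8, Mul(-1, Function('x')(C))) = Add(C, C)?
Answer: -1278985536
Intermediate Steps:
Function('x')(C) = Add(8, Mul(-2, C)) (Function('x')(C) = Add(8, Mul(-1, Add(C, C))) = Add(8, Mul(-1, Mul(2, C))) = Add(8, Mul(-2, C)))
Function('Z')(R, w) = -36
Mul(Add(Function('x')(67), -43306), Add(29484, Function('Z')(Add(-112, 71), -109))) = Mul(Add(Add(8, Mul(-2, 67)), -43306), Add(29484, -36)) = Mul(Add(Add(8, -134), -43306), 29448) = Mul(Add(-126, -43306), 29448) = Mul(-43432, 29448) = -1278985536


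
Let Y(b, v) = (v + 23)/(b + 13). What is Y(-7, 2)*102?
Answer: 425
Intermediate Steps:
Y(b, v) = (23 + v)/(13 + b)
Y(-7, 2)*102 = ((23 + 2)/(13 - 7))*102 = (25/6)*102 = 425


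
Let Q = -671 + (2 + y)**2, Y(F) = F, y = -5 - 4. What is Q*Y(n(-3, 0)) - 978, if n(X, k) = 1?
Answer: -1600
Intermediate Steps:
y = -9
Q = -622 (Q = -671 + (2 - 9)**2 = -671 + (-7)**2 = -671 + 49 = -622)
Q*Y(n(-3, 0)) - 978 = -622*1 - 978 = -622 - 978 = -1600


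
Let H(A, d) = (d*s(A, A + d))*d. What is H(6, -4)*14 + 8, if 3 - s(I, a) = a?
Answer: 232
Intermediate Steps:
s(I, a) = 3 - a
H(A, d) = d**2*(3 - A - d) (H(A, d) = (d*(3 - (A + d)))*d = (d*(3 + (-A - d)))*d = (d*(3 - A - d))*d = d**2*(3 - A - d))
H(6, -4)*14 + 8 = ((-4)**2*(3 - 1*6 - 1*(-4)))*14 + 8 = (16*(3 - 6 + 4))*14 + 8 = (16*1)*14 + 8 = 16*14 + 8 = 224 + 8 = 232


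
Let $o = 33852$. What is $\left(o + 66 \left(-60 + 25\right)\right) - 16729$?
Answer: $14813$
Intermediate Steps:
$\left(o + 66 \left(-60 + 25\right)\right) - 16729 = \left(33852 + 66 \left(-60 + 25\right)\right) - 16729 = \left(33852 + 66 \left(-35\right)\right) - 16729 = \left(33852 - 2310\right) - 16729 = 31542 - 16729 = 14813$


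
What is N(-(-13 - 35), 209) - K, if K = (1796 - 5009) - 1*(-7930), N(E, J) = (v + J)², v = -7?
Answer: 36087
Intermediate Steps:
N(E, J) = (-7 + J)²
K = 4717 (K = -3213 + 7930 = 4717)
N(-(-13 - 35), 209) - K = (-7 + 209)² - 1*4717 = 202² - 4717 = 40804 - 4717 = 36087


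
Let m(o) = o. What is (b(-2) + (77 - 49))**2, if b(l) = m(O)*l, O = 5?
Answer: 324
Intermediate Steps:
b(l) = 5*l
(b(-2) + (77 - 49))**2 = (5*(-2) + (77 - 49))**2 = (-10 + 28)**2 = 18**2 = 324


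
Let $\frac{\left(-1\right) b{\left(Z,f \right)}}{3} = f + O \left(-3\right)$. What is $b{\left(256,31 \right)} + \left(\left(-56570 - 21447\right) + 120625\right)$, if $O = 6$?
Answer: $42569$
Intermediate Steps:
$b{\left(Z,f \right)} = 54 - 3 f$ ($b{\left(Z,f \right)} = - 3 \left(f + 6 \left(-3\right)\right) = - 3 \left(f - 18\right) = - 3 \left(-18 + f\right) = 54 - 3 f$)
$b{\left(256,31 \right)} + \left(\left(-56570 - 21447\right) + 120625\right) = \left(54 - 93\right) + \left(\left(-56570 - 21447\right) + 120625\right) = \left(54 - 93\right) + \left(-78017 + 120625\right) = -39 + 42608 = 42569$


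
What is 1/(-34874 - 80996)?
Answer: -1/115870 ≈ -8.6304e-6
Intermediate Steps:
1/(-34874 - 80996) = 1/(-115870) = -1/115870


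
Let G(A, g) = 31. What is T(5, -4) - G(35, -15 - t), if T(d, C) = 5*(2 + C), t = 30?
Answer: -41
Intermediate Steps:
T(d, C) = 10 + 5*C
T(5, -4) - G(35, -15 - t) = (10 + 5*(-4)) - 1*31 = (10 - 20) - 31 = -10 - 31 = -41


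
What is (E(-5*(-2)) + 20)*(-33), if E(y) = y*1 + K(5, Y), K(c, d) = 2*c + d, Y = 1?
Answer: -1353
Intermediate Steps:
K(c, d) = d + 2*c
E(y) = 11 + y (E(y) = y*1 + (1 + 2*5) = y + (1 + 10) = y + 11 = 11 + y)
(E(-5*(-2)) + 20)*(-33) = ((11 - 5*(-2)) + 20)*(-33) = ((11 + 10) + 20)*(-33) = (21 + 20)*(-33) = 41*(-33) = -1353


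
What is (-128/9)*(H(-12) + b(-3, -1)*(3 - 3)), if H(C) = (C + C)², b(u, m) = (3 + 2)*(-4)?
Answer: -8192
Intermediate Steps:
b(u, m) = -20 (b(u, m) = 5*(-4) = -20)
H(C) = 4*C² (H(C) = (2*C)² = 4*C²)
(-128/9)*(H(-12) + b(-3, -1)*(3 - 3)) = (-128/9)*(4*(-12)² - 20*(3 - 3)) = (-128*⅑)*(4*144 - 20*0) = -128*(576 + 0)/9 = -128/9*576 = -8192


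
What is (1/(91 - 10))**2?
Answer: 1/6561 ≈ 0.00015242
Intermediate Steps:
(1/(91 - 10))**2 = (1/81)**2 = 1/6561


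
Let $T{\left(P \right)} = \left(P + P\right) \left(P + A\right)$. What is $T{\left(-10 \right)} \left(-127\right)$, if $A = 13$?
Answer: $7620$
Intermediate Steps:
$T{\left(P \right)} = 2 P \left(13 + P\right)$ ($T{\left(P \right)} = \left(P + P\right) \left(P + 13\right) = 2 P \left(13 + P\right)$)
$T{\left(-10 \right)} \left(-127\right) = 2 \left(-10\right) \left(13 - 10\right) \left(-127\right) = 2 \left(-10\right) 3 \left(-127\right) = \left(-60\right) \left(-127\right) = 7620$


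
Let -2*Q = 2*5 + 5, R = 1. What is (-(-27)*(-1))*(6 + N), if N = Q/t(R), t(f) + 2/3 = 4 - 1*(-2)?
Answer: -3969/32 ≈ -124.03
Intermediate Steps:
t(f) = 16/3 (t(f) = -⅔ + (4 - 1*(-2)) = -⅔ + (4 + 2) = -⅔ + 6 = 16/3)
Q = -15/2 (Q = -(2*5 + 5)/2 = -(10 + 5)/2 = -½*15 = -15/2 ≈ -7.5000)
N = -45/32 (N = -15/(2*16/3) = -15/2*3/16 = -45/32 ≈ -1.4063)
(-(-27)*(-1))*(6 + N) = (-(-27)*(-1))*(6 - 45/32) = -27*1*(147/32) = -27*147/32 = -3969/32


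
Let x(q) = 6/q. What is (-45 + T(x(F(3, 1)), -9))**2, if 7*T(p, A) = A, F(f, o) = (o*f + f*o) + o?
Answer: 104976/49 ≈ 2142.4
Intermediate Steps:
F(f, o) = o + 2*f*o (F(f, o) = (f*o + f*o) + o = 2*f*o + o = o + 2*f*o)
T(p, A) = A/7
(-45 + T(x(F(3, 1)), -9))**2 = (-45 + (1/7)*(-9))**2 = (-45 - 9/7)**2 = (-324/7)**2 = 104976/49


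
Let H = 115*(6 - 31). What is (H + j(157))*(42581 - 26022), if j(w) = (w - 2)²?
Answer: 350222850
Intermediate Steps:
j(w) = (-2 + w)²
H = -2875 (H = 115*(-25) = -2875)
(H + j(157))*(42581 - 26022) = (-2875 + (-2 + 157)²)*(42581 - 26022) = (-2875 + 155²)*16559 = (-2875 + 24025)*16559 = 21150*16559 = 350222850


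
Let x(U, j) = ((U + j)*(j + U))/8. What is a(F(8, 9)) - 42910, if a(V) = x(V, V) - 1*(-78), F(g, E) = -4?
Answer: -42824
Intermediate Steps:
x(U, j) = (U + j)²/8 (x(U, j) = ((U + j)*(U + j))*(⅛) = (U + j)²*(⅛) = (U + j)²/8)
a(V) = 78 + V²/2 (a(V) = (V + V)²/8 - 1*(-78) = (2*V)²/8 + 78 = (4*V²)/8 + 78 = V²/2 + 78 = 78 + V²/2)
a(F(8, 9)) - 42910 = (78 + (½)*(-4)²) - 42910 = (78 + (½)*16) - 42910 = (78 + 8) - 42910 = 86 - 42910 = -42824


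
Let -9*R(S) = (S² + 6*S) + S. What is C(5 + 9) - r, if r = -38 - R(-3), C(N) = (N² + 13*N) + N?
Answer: 1294/3 ≈ 431.33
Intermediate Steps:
R(S) = -7*S/9 - S²/9 (R(S) = -((S² + 6*S) + S)/9 = -(S² + 7*S)/9 = -7*S/9 - S²/9)
C(N) = N² + 14*N
r = -118/3 (r = -38 - (-1)*(-3)*(7 - 3)/9 = -38 - (-1)*(-3)*4/9 = -38 - 1*4/3 = -38 - 4/3 = -118/3 ≈ -39.333)
C(5 + 9) - r = (5 + 9)*(14 + (5 + 9)) - 1*(-118/3) = 14*(14 + 14) + 118/3 = 14*28 + 118/3 = 392 + 118/3 = 1294/3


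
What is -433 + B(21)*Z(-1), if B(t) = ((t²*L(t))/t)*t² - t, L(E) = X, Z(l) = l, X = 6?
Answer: -55978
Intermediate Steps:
L(E) = 6
B(t) = -t + 6*t³ (B(t) = ((t²*6)/t)*t² - t = ((6*t²)/t)*t² - t = (6*t)*t² - t = 6*t³ - t = -t + 6*t³)
-433 + B(21)*Z(-1) = -433 + (-1*21 + 6*21³)*(-1) = -433 + (-21 + 6*9261)*(-1) = -433 + (-21 + 55566)*(-1) = -433 + 55545*(-1) = -433 - 55545 = -55978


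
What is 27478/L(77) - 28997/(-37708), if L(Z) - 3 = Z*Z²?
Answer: 446072338/537970609 ≈ 0.82918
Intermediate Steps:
L(Z) = 3 + Z³ (L(Z) = 3 + Z*Z² = 3 + Z³)
27478/L(77) - 28997/(-37708) = 27478/(3 + 77³) - 28997/(-37708) = 27478/(3 + 456533) - 28997*(-1/37708) = 27478/456536 + 28997/37708 = 27478*(1/456536) + 28997/37708 = 13739/228268 + 28997/37708 = 446072338/537970609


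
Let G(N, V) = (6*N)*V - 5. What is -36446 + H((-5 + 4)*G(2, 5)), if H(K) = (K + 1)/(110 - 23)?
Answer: -1056952/29 ≈ -36447.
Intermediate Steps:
G(N, V) = -5 + 6*N*V (G(N, V) = 6*N*V - 5 = -5 + 6*N*V)
H(K) = 1/87 + K/87 (H(K) = (1 + K)/87 = (1 + K)*(1/87) = 1/87 + K/87)
-36446 + H((-5 + 4)*G(2, 5)) = -36446 + (1/87 + ((-5 + 4)*(-5 + 6*2*5))/87) = -36446 + (1/87 + (-(-5 + 60))/87) = -36446 + (1/87 + (-1*55)/87) = -36446 + (1/87 + (1/87)*(-55)) = -36446 + (1/87 - 55/87) = -36446 - 18/29 = -1056952/29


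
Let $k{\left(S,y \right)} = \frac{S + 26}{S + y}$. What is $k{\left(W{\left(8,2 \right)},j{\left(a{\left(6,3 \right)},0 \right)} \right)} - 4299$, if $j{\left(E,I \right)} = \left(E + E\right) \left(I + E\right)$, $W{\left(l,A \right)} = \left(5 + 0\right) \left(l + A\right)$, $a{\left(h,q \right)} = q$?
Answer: $- \frac{73064}{17} \approx -4297.9$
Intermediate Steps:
$W{\left(l,A \right)} = 5 A + 5 l$ ($W{\left(l,A \right)} = 5 \left(A + l\right) = 5 A + 5 l$)
$j{\left(E,I \right)} = 2 E \left(E + I\right)$
$k{\left(S,y \right)} = \frac{26 + S}{S + y}$
$k{\left(W{\left(8,2 \right)},j{\left(a{\left(6,3 \right)},0 \right)} \right)} - 4299 = \frac{26 + \left(5 \cdot 2 + 5 \cdot 8\right)}{\left(5 \cdot 2 + 5 \cdot 8\right) + 2 \cdot 3 \left(3 + 0\right)} - 4299 = \frac{26 + \left(10 + 40\right)}{\left(10 + 40\right) + 2 \cdot 3 \cdot 3} - 4299 = \frac{26 + 50}{50 + 18} - 4299 = \frac{1}{68} \cdot 76 - 4299 = \frac{19}{17} - 4299 = - \frac{73064}{17}$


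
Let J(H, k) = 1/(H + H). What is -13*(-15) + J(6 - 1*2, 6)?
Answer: 1561/8 ≈ 195.13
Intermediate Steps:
J(H, k) = 1/(2*H)
-13*(-15) + J(6 - 1*2, 6) = -13*(-15) + 1/(2*(6 - 1*2)) = 195 + 1/(2*(6 - 2)) = 195 + (½)/4 = 195 + (½)*(¼) = 195 + ⅛ = 1561/8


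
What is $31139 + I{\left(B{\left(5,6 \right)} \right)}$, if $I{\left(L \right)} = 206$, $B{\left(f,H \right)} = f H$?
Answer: $31345$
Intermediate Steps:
$B{\left(f,H \right)} = H f$
$31139 + I{\left(B{\left(5,6 \right)} \right)} = 31139 + 206 = 31345$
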